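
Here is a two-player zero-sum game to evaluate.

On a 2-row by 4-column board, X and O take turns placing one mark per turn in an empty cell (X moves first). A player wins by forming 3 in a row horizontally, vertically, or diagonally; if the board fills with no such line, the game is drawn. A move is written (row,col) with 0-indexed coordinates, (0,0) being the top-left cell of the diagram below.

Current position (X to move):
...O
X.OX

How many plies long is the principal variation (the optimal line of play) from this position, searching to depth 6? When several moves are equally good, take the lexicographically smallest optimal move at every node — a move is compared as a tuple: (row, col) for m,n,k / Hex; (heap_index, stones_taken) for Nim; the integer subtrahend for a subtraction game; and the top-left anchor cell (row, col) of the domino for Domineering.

PV length from [...O/X.OX]: 4 plies

p1 X@[...O/X.OX]: (0,0)[X..O/X.OX]+0* (0,1)[.X.O/X.OX]+0 (0,2)[..XO/X.OX]+0 (1,1)[...O/XXOX]+0
p2 O@[X..O/X.OX]: (0,1)[XO.O/X.OX]+0* (0,2)[X.OO/X.OX]+0 (1,1)[X..O/XOOX]+0
p3 X@[XO.O/X.OX]: (0,2)[XOXO/X.OX]+0* (1,1)[XO.O/XXOX]-1
p4 O@[XOXO/X.OX]: (1,1)[XOXO/XOOX]+0*
p5 X@[XOXO/XOOX] terminal +0; root [...O/X.OX] d6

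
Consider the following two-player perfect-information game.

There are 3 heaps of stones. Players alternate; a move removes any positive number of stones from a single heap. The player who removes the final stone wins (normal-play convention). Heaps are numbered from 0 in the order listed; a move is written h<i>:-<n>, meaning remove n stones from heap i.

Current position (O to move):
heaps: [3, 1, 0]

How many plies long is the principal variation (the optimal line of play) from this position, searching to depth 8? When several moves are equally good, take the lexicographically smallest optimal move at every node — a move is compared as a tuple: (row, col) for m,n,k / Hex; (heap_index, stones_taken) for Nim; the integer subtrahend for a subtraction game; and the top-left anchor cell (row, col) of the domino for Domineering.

PV length from [(3,1,0)]: 3 plies

ply 1, O at (3,1,0) | h0:-1=-1→(2,1,0); h0:-2=+1→(1,1,0)*; h0:-3=-1→(0,1,0); h1:-1=-1→(3,0,0)
ply 2, X at (1,1,0) | h0:-1=-1→(0,1,0)*; h1:-1=-1→(1,0,0)
ply 3, O at (0,1,0) | h1:-1=+1→(0,0,0)*
ply 4: (0,0,0) is terminal -1 (X); from (3,1,0) depth 8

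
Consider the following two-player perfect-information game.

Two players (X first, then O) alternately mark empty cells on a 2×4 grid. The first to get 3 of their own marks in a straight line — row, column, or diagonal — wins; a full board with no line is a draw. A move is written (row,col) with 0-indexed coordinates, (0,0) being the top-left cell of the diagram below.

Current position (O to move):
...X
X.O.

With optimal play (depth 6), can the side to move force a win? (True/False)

O winning at [...X/X.O.]: False

[...X/X.O.] O move#1: (0,0):+0/O..X/X.O.*, (0,1):+0/.O.X/X.O., (0,2):+0/..OX/X.O., (1,1):+0/...X/XOO., (1,3):+0/...X/X.OO
[O..X/X.O.] X move#2: (0,1):+0/OX.X/X.O.*, (0,2):+0/O.XX/X.O., (1,1):+0/O..X/XXO., (1,3):+0/O..X/X.OX
[OX.X/X.O.] O move#3: (0,2):+0/OXOX/X.O.*, (1,1):-1/OX.X/XOO., (1,3):-1/OX.X/X.OO
[OXOX/X.O.] X move#4: (1,1):+0/OXOX/XXO.*, (1,3):+0/OXOX/X.OX
[OXOX/XXO.] O move#5: (1,3):+0/OXOX/XXOO*
[OXOX/XXOO] end (terminal +0, X#6); searched ...X/X.O. to 6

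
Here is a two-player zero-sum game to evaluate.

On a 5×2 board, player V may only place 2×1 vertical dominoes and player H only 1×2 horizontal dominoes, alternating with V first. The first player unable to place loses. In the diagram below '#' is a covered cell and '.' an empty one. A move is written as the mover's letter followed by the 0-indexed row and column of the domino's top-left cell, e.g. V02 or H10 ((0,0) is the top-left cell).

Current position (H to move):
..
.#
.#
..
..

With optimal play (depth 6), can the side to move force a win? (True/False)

p1 H@[../.#/.#/../..]: H00[##/.#/.#/../..]-1 H30[../.#/.#/##/..]+1* H40[../.#/.#/../##]+1
p2 V@[../.#/.#/##/..]: V00[#./##/.#/##/..]-1* V10[../##/##/##/..]-1
p3 H@[#./##/.#/##/..]: H40[#./##/.#/##/##]+1*
p4 V@[#./##/.#/##/##] terminal -1; root [../.#/.#/../..] d6

H winning at [../.#/.#/../..]: True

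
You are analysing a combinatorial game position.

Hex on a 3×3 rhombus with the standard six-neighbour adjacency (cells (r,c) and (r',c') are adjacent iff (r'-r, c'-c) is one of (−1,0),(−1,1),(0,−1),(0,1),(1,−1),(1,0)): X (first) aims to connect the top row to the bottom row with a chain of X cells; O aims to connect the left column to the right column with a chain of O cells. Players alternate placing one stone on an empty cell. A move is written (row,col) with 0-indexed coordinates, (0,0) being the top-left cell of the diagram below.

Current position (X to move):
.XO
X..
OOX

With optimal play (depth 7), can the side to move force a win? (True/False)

[.XO/X../OOX] X move#1: (0,0):-1/XXO/X../OOX*, (1,1):-1/.XO/XX./OOX, (1,2):-1/.XO/X.X/OOX
[XXO/X../OOX] O move#2: (1,1):+1/XXO/XO./OOX*, (1,2):+1/XXO/X.O/OOX
[XXO/XO./OOX] end (terminal -1, X#3); searched .XO/X../OOX to 7

X winning at [.XO/X../OOX]: False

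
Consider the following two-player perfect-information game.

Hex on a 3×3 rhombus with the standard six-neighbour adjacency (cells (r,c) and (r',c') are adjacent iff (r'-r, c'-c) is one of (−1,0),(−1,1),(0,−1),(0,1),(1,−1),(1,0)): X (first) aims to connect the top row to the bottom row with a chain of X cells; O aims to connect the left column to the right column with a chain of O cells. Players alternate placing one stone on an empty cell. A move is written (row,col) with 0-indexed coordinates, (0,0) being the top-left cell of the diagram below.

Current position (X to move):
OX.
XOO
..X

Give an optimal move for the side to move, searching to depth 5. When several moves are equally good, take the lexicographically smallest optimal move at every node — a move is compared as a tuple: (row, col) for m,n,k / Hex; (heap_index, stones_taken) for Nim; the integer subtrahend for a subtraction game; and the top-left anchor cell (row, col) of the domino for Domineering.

[OX./XOO/..X] X move#1: (0,2):-1/OXX/XOO/..X, (2,0):+1/OX./XOO/X.X*, (2,1):-1/OX./XOO/.XX
[OX./XOO/X.X] end (terminal -1, O#2); searched OX./XOO/..X to 5

X's best at [OX./XOO/..X]: (2,0)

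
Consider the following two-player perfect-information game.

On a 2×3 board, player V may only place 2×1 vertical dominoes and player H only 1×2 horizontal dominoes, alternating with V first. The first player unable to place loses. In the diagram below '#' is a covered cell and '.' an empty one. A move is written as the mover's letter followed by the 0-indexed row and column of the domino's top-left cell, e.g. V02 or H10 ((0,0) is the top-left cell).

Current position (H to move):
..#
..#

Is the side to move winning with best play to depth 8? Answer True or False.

ply 1, H at ..#/..# | H00=+1→###/..#*; H10=+1→..#/###
ply 2: ###/..# is terminal -1 (V); from ..#/..# depth 8

H winning at [..#/..#]: True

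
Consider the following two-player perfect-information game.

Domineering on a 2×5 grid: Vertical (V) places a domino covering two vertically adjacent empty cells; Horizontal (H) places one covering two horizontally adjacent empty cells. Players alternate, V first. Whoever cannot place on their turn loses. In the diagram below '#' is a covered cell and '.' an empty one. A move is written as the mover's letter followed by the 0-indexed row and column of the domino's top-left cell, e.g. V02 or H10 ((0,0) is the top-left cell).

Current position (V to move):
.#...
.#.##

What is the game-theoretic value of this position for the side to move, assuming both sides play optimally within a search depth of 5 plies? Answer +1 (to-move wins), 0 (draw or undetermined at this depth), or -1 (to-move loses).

p1 V@[.#.../.#.##]: V00[##.../##.##]-1 V02[.##../.####]+1*
p2 H@[.##../.####]: H03[.####/.####]-1*
p3 V@[.####/.####]: V00[#####/#####]+1*
p4 H@[#####/#####] terminal -1; root [.#.../.#.##] d5

value(.#.../.#.##, V) = +1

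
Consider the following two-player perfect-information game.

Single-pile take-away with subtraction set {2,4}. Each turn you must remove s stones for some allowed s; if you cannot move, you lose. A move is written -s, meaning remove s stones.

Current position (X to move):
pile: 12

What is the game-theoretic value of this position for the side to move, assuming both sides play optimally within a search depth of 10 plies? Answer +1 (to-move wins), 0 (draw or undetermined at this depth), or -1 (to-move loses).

value(12, X) = -1

ply 1, X at 12 | -2=-1→10*; -4=-1→8
ply 2, O at 10 | -2=-1→8; -4=+1→6*
ply 3, X at 6 | -2=-1→4*; -4=-1→2
ply 4, O at 4 | -2=-1→2; -4=+1→0*
ply 5: 0 is terminal -1 (X); from 12 depth 10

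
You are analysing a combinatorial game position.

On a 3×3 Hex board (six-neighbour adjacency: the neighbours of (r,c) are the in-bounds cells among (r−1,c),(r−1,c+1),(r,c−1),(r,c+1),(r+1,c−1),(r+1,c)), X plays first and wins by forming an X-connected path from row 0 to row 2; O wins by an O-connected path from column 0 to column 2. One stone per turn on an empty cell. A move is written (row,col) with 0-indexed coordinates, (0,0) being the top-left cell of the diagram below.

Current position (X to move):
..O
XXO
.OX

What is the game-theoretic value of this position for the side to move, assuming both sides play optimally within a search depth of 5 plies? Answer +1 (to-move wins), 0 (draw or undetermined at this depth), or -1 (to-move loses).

ply 1, X at ..O/XXO/.OX | (0,0)=-1→X.O/XXO/.OX; (0,1)=-1→.XO/XXO/.OX; (2,0)=+1→..O/XXO/XOX*
ply 2, O at ..O/XXO/XOX | (0,0)=-1→O.O/XXO/XOX*; (0,1)=-1→.OO/XXO/XOX
ply 3, X at O.O/XXO/XOX | (0,1)=+1→OXO/XXO/XOX*
ply 4: OXO/XXO/XOX is terminal -1 (O); from ..O/XXO/.OX depth 5

value(..O/XXO/.OX, X) = +1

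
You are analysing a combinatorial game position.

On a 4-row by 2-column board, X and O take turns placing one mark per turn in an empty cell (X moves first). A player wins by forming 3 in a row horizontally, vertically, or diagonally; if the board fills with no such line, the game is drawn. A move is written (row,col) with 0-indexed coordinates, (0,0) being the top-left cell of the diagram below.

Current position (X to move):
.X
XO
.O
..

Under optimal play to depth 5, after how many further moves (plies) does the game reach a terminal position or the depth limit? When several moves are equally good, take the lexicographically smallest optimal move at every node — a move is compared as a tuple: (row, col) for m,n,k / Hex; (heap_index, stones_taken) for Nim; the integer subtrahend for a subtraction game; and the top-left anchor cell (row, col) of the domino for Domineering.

ply 1, X at .X/XO/.O/.. | (0,0)=-1→XX/XO/.O/..; (2,0)=-1→.X/XO/XO/..; (3,0)=-1→.X/XO/.O/X.; (3,1)=+0→.X/XO/.O/.X*
ply 2, O at .X/XO/.O/.X | (0,0)=+0→OX/XO/.O/.X*; (2,0)=+0→.X/XO/OO/.X; (3,0)=+0→.X/XO/.O/OX
ply 3, X at OX/XO/.O/.X | (2,0)=+0→OX/XO/XO/.X*; (3,0)=+0→OX/XO/.O/XX
ply 4, O at OX/XO/XO/.X | (3,0)=+0→OX/XO/XO/OX*
ply 5: OX/XO/XO/OX is terminal +0 (X); from .X/XO/.O/.. depth 5

PV length from [.X/XO/.O/..]: 4 plies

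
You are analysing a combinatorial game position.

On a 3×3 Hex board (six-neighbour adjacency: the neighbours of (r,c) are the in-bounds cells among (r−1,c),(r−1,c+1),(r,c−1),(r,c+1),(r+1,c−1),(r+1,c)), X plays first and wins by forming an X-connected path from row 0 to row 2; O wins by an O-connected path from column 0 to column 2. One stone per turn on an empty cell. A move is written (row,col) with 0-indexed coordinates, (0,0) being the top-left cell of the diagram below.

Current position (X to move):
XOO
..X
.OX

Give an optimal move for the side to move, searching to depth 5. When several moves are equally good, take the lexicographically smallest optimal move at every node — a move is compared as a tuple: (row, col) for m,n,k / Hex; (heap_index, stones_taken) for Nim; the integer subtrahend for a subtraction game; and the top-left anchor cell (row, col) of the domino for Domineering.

ply 1, X at XOO/..X/.OX | (1,0)=+1→XOO/X.X/.OX*; (1,1)=-1→XOO/.XX/.OX; (2,0)=-1→XOO/..X/XOX
ply 2, O at XOO/X.X/.OX | (1,1)=-1→XOO/XOX/.OX*; (2,0)=-1→XOO/X.X/OOX
ply 3, X at XOO/XOX/.OX | (2,0)=+1→XOO/XOX/XOX*
ply 4: XOO/XOX/XOX is terminal -1 (O); from XOO/..X/.OX depth 5

X's best at [XOO/..X/.OX]: (1,0)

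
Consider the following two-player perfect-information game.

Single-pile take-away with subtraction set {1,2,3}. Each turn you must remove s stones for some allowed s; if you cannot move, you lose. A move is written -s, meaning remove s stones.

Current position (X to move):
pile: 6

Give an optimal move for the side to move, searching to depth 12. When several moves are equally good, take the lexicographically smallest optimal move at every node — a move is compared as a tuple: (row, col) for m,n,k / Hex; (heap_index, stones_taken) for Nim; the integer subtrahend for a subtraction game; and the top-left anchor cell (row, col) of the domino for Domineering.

X's best at [6]: -2

[6] X move#1: -1:-1/5, -2:+1/4*, -3:-1/3
[4] O move#2: -1:-1/3*, -2:-1/2, -3:-1/1
[3] X move#3: -1:-1/2, -2:-1/1, -3:+1/0*
[0] end (terminal -1, O#4); searched 6 to 12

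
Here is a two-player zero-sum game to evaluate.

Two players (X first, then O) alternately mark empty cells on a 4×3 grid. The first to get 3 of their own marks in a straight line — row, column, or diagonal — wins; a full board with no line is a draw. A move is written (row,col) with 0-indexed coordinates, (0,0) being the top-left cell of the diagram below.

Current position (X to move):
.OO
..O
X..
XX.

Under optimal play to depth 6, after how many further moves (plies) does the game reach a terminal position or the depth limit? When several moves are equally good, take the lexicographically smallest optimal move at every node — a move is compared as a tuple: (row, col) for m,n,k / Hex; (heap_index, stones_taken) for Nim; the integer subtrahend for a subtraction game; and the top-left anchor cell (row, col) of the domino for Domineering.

ply 1, X at .OO/..O/X../XX. | (0,0)=-1→XOO/..O/X../XX.; (1,0)=+1→.OO/X.O/X../XX.*; (1,1)=-1→.OO/.XO/X../XX.; (2,1)=-1→.OO/..O/XX./XX.; (2,2)=-1→.OO/..O/X.X/XX.; (3,2)=+1→.OO/..O/X../XXX
ply 2: .OO/X.O/X../XX. is terminal -1 (O); from .OO/..O/X../XX. depth 6

PV length from [.OO/..O/X../XX.]: 1 ply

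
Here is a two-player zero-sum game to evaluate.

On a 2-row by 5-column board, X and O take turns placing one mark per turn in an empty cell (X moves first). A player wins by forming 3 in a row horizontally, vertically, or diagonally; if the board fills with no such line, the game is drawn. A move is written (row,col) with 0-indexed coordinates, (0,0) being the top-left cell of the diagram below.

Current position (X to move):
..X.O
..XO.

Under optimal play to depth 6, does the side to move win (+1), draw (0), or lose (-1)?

ply 1, X at ..X.O/..XO. | (0,0)=+0→X.X.O/..XO.; (0,1)=+1→.XX.O/..XO.*; (0,3)=+0→..XXO/..XO.; (1,0)=+1→..X.O/X.XO.; (1,1)=+1→..X.O/.XXO.; (1,4)=+0→..X.O/..XOX
ply 2, O at .XX.O/..XO. | (0,0)=-1→OXX.O/..XO.*; (0,3)=-1→.XXOO/..XO.; (1,0)=-1→.XX.O/O.XO.; (1,1)=-1→.XX.O/.OXO.; (1,4)=-1→.XX.O/..XOO
ply 3, X at OXX.O/..XO. | (0,3)=+1→OXXXO/..XO.*; (1,0)=+1→OXX.O/X.XO.; (1,1)=+1→OXX.O/.XXO.; (1,4)=+0→OXX.O/..XOX
ply 4: OXXXO/..XO. is terminal -1 (O); from ..X.O/..XO. depth 6

value(..X.O/..XO., X) = +1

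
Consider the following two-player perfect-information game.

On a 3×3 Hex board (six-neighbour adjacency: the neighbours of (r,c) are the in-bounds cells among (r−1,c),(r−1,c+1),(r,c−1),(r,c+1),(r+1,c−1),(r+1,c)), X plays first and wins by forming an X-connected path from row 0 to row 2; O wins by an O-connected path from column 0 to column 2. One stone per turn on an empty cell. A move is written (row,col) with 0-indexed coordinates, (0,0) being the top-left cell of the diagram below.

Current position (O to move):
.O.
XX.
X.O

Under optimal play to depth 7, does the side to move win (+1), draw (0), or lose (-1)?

value(.O./XX./X.O, O) = -1

[.O./XX./X.O] O move#1: (0,0):-1/OO./XX./X.O*, (0,2):-1/.OO/XX./X.O, (1,2):-1/.O./XXO/X.O, (2,1):-1/.O./XX./XOO
[OO./XX./X.O] X move#2: (0,2):+1/OOX/XX./X.O*, (1,2):-1/OO./XXX/X.O, (2,1):-1/OO./XX./XXO
[OOX/XX./X.O] end (terminal -1, O#3); searched .O./XX./X.O to 7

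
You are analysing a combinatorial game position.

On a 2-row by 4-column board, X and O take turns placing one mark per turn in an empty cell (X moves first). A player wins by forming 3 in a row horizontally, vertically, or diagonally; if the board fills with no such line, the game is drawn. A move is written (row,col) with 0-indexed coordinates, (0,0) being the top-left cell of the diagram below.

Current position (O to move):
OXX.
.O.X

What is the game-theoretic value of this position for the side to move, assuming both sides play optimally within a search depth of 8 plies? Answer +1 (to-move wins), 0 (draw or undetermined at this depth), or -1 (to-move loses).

value(OXX./.O.X, O) = 0

p1 O@[OXX./.O.X]: (0,3)[OXXO/.O.X]+0* (1,0)[OXX./OO.X]-1 (1,2)[OXX./.OOX]-1
p2 X@[OXXO/.O.X]: (1,0)[OXXO/XO.X]+0* (1,2)[OXXO/.OXX]+0
p3 O@[OXXO/XO.X]: (1,2)[OXXO/XOOX]+0*
p4 X@[OXXO/XOOX] terminal +0; root [OXX./.O.X] d8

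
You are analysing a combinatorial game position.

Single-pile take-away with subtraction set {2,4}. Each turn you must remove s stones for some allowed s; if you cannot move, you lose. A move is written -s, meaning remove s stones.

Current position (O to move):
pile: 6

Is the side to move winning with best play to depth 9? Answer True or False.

ply 1, O at 6 | -2=-1→4*; -4=-1→2
ply 2, X at 4 | -2=-1→2; -4=+1→0*
ply 3: 0 is terminal -1 (O); from 6 depth 9

O winning at [6]: False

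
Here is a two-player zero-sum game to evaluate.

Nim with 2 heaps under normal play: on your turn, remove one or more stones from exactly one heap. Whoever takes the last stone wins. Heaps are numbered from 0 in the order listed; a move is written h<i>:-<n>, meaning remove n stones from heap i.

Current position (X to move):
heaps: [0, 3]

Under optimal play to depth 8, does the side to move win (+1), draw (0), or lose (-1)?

ply 1, X at (0,3) | h1:-1=-1→(0,2); h1:-2=-1→(0,1); h1:-3=+1→(0,0)*
ply 2: (0,0) is terminal -1 (O); from (0,3) depth 8

value((0,3), X) = +1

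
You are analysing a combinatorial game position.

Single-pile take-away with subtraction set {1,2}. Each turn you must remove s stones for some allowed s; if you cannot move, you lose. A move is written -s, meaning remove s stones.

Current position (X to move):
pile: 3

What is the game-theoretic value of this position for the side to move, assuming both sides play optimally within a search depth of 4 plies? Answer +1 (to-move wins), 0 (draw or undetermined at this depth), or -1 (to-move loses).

value(3, X) = -1

[3] X move#1: -1:-1/2*, -2:-1/1
[2] O move#2: -1:-1/1, -2:+1/0*
[0] end (terminal -1, X#3); searched 3 to 4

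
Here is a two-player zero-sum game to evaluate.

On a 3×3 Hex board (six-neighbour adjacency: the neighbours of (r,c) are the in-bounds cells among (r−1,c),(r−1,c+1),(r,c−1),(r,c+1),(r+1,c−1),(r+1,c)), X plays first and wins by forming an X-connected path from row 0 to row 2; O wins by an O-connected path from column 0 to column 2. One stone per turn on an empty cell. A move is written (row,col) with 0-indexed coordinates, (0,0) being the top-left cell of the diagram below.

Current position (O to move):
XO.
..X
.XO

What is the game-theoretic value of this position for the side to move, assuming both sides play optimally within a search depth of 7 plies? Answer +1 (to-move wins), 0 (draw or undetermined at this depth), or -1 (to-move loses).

ply 1, O at XO./..X/.XO | (0,2)=-1→XOO/..X/.XO*; (1,0)=-1→XO./O.X/.XO; (1,1)=-1→XO./.OX/.XO; (2,0)=-1→XO./..X/OXO
ply 2, X at XOO/..X/.XO | (1,0)=+1→XOO/X.X/.XO*; (1,1)=-1→XOO/.XX/.XO; (2,0)=-1→XOO/..X/XXO
ply 3, O at XOO/X.X/.XO | (1,1)=-1→XOO/XOX/.XO*; (2,0)=-1→XOO/X.X/OXO
ply 4, X at XOO/XOX/.XO | (2,0)=+1→XOO/XOX/XXO*
ply 5: XOO/XOX/XXO is terminal -1 (O); from XO./..X/.XO depth 7

value(XO./..X/.XO, O) = -1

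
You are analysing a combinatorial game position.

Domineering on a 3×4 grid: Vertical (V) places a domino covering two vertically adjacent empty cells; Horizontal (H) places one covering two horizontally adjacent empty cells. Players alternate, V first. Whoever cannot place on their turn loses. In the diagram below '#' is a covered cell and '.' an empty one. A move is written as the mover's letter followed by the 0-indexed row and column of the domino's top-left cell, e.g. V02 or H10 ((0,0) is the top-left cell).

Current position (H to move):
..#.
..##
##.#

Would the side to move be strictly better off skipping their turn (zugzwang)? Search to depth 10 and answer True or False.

zugzwang(..#./..##/##.#, H) = False

[..#./..##/##.#] H move#1: H00:+1/###./..##/##.#*, H10:+1/..#./####/##.#
[###./..##/##.#] end (terminal -1, V#2); searched ..#./..##/##.# to 10
suppose H passes — search the same position with V to move:
pass> [..#./..##/##.#] V move#1: V00:+1/#.#./#.##/##.#*, V01:+1/.##./.###/##.#
pass> [#.#./#.##/##.#] end (terminal -1, H#2); searched ..#./..##/##.# to 10
for H: play +1, pass -1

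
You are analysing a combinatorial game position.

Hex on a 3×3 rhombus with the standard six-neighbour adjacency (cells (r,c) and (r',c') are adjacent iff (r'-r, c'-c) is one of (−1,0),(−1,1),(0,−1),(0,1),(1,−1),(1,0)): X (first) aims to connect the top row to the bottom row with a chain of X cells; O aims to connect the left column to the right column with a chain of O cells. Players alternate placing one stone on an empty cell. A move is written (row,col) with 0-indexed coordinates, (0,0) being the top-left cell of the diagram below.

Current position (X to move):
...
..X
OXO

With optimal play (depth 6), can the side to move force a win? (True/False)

ply 1, X at .../..X/OXO | (0,0)=+1→X../..X/OXO*; (0,1)=+1→.X./..X/OXO; (0,2)=+1→..X/..X/OXO; (1,0)=+1→.../X.X/OXO; (1,1)=+1→.../.XX/OXO
ply 2, O at X../..X/OXO | (0,1)=-1→XO./..X/OXO*; (0,2)=-1→X.O/..X/OXO; (1,0)=-1→X../O.X/OXO; (1,1)=-1→X../.OX/OXO
ply 3, X at XO./..X/OXO | (0,2)=+1→XOX/..X/OXO*; (1,0)=+1→XO./X.X/OXO; (1,1)=+1→XO./.XX/OXO
ply 4: XOX/..X/OXO is terminal -1 (O); from .../..X/OXO depth 6

X winning at [.../..X/OXO]: True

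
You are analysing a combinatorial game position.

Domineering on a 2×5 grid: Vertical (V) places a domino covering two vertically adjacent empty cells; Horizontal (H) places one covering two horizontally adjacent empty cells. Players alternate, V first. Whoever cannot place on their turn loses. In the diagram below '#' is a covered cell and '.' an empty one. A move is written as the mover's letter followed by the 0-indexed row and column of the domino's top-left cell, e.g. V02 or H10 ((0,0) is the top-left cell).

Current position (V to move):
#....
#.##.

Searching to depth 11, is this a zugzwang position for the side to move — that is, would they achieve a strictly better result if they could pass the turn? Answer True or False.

[#..../#.##.] V move#1: V01:-1/##.../####.*, V04:-1/#...#/#.###
[##.../####.] H move#2: H02:-1/####./####., H03:+1/##.##/####.*
[##.##/####.] end (terminal -1, V#3); searched #..../#.##. to 11
suppose V passes — search the same position with H to move:
pass> [#..../#.##.] H move#1: H01:-1/###../#.##.*, H02:-1/#.##./#.##., H03:-1/#..##/#.##.
pass> [###../#.##.] V move#2: V04:+1/###.#/#.###*
pass> [###.#/#.###] end (terminal -1, H#3); searched #..../#.##. to 11
for V: play -1, pass +1

zugzwang(#..../#.##., V) = True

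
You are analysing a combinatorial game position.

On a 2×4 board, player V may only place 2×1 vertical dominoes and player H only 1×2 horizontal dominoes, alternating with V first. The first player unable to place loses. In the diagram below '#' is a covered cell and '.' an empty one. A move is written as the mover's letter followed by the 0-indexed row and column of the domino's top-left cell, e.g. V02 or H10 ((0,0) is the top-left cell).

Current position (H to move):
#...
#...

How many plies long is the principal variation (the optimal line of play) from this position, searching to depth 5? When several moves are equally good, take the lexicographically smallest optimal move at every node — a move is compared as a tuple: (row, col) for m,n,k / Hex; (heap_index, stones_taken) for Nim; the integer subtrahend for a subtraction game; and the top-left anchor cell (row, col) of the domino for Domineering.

PV length from [#.../#...]: 3 plies

[#.../#...] H move#1: H01:+1/###./#...*, H02:+1/#.##/#..., H11:+1/#.../###., H12:+1/#.../#.##
[###./#...] V move#2: V03:-1/####/#..#*
[####/#..#] H move#3: H11:+1/####/####*
[####/####] end (terminal -1, V#4); searched #.../#... to 5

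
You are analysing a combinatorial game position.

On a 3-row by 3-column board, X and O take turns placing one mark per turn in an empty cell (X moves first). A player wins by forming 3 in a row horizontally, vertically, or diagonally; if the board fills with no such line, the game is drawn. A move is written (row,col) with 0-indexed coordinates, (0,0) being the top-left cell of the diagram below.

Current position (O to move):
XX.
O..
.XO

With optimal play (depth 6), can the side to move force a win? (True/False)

[XX./O../.XO] O move#1: (0,2):-1/XXO/O../.XO*, (1,1):-1/XX./OO./.XO, (1,2):-1/XX./O.O/.XO, (2,0):-1/XX./O../OXO
[XXO/O../.XO] X move#2: (1,1):+1/XXO/OX./.XO*, (1,2):+0/XXO/O.X/.XO, (2,0):-1/XXO/O../XXO
[XXO/OX./.XO] end (terminal -1, O#3); searched XX./O../.XO to 6

O winning at [XX./O../.XO]: False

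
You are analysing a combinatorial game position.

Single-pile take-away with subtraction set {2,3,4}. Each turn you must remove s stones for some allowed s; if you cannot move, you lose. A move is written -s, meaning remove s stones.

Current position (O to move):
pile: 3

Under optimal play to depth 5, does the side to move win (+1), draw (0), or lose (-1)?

p1 O@[3]: -2[1]+1* -3[0]+1
p2 X@[1] terminal -1; root [3] d5

value(3, O) = +1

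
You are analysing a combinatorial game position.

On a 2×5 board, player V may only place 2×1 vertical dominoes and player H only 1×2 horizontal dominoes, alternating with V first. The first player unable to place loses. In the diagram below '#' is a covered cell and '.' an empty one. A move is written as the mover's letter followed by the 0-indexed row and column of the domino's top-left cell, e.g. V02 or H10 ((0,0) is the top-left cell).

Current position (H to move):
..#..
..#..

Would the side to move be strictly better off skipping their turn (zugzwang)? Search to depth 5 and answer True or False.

zugzwang(..#../..#.., H) = True

p1 H@[..#../..#..]: H00[###../..#..]-1* H03[..###/..#..]-1 H10[..#../###..]-1 H13[..#../..###]-1
p2 V@[###../..#..]: V03[####./..##.]+1* V04[###.#/..#.#]+1
p3 H@[####./..##.]: H10[####./####.]-1*
p4 V@[####./####.]: V04[#####/#####]+1*
p5 H@[#####/#####] terminal -1; root [..#../..#..] d5
pass branch (V moves first from the same position):
  | p1 V@[..#../..#..]: V00[#.#../#.#..]-1* V01[.##../.##..]-1 V03[..##./..##.]-1 V04[..#.#/..#.#]-1
  | p2 H@[#.#../#.#..]: H03[#.###/#.#..]+1* H13[#.#../#.###]+1
  | p3 V@[#.###/#.#..]: V01[#####/###..]-1*
  | p4 H@[#####/###..]: H13[#####/#####]+1*
  | p5 V@[#####/#####] terminal -1; root [..#../..#..] d5
H moving scores -1; H passing scores +1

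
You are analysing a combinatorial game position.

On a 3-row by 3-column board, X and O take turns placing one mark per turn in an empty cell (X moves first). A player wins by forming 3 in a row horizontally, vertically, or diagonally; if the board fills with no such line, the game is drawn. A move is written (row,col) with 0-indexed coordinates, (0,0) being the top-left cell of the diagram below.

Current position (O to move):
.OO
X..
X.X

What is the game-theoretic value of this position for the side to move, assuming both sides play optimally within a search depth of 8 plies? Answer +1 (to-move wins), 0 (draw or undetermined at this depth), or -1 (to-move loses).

[.OO/X../X.X] O move#1: (0,0):+1/OOO/X../X.X*, (1,1):-1/.OO/XO./X.X, (1,2):-1/.OO/X.O/X.X, (2,1):-1/.OO/X../XOX
[OOO/X../X.X] end (terminal -1, X#2); searched .OO/X../X.X to 8

value(.OO/X../X.X, O) = +1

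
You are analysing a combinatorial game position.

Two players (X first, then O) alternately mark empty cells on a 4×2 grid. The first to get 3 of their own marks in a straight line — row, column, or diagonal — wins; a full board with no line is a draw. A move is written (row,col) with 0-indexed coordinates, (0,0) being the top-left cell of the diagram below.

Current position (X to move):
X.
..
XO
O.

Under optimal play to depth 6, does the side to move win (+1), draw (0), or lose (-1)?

value(X./../XO/O., X) = +1

p1 X@[X./../XO/O.]: (0,1)[XX/../XO/O.]+0 (1,0)[X./X./XO/O.]+1* (1,1)[X./.X/XO/O.]+0 (3,1)[X./../XO/OX]+0
p2 O@[X./X./XO/O.] terminal -1; root [X./../XO/O.] d6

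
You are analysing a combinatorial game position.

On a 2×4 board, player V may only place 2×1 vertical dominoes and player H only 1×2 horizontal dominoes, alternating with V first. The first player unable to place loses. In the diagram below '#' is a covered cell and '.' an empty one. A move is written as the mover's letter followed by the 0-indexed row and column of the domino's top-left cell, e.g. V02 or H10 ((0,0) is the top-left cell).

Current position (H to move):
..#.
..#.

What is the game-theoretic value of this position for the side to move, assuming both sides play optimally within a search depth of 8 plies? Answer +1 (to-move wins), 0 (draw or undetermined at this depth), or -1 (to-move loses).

p1 H@[..#./..#.]: H00[###./..#.]+1* H10[..#./###.]+1
p2 V@[###./..#.]: V03[####/..##]-1*
p3 H@[####/..##]: H10[####/####]+1*
p4 V@[####/####] terminal -1; root [..#./..#.] d8

value(..#./..#., H) = +1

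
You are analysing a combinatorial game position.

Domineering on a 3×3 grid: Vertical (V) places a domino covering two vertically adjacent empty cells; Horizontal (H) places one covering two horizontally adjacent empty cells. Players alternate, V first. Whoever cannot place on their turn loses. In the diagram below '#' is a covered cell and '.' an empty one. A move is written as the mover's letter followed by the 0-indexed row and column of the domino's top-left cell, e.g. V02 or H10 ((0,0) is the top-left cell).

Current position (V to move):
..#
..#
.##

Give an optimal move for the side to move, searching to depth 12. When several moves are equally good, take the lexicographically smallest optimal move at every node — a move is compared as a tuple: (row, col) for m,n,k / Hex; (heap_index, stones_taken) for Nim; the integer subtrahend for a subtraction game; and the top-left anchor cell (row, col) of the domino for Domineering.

[..#/..#/.##] V move#1: V00:+1/#.#/#.#/.##*, V01:+1/.##/.##/.##, V10:-1/..#/#.#/###
[#.#/#.#/.##] end (terminal -1, H#2); searched ..#/..#/.## to 12

V's best at [..#/..#/.##]: V00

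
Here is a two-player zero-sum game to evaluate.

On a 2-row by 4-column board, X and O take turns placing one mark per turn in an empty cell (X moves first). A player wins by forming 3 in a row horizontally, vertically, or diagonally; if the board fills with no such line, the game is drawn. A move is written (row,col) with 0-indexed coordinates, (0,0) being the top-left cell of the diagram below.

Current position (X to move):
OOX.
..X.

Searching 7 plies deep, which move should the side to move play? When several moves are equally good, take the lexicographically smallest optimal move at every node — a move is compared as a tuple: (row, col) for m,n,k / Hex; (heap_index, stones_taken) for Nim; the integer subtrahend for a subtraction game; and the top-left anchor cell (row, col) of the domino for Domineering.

[OOX./..X.] X move#1: (0,3):+0/OOXX/..X., (1,0):+0/OOX./X.X., (1,1):+1/OOX./.XX.*, (1,3):+0/OOX./..XX
[OOX./.XX.] O move#2: (0,3):-1/OOXO/.XX.*, (1,0):-1/OOX./OXX., (1,3):-1/OOX./.XXO
[OOXO/.XX.] X move#3: (1,0):+1/OOXO/XXX.*, (1,3):+1/OOXO/.XXX
[OOXO/XXX.] end (terminal -1, O#4); searched OOX./..X. to 7

X's best at [OOX./..X.]: (1,1)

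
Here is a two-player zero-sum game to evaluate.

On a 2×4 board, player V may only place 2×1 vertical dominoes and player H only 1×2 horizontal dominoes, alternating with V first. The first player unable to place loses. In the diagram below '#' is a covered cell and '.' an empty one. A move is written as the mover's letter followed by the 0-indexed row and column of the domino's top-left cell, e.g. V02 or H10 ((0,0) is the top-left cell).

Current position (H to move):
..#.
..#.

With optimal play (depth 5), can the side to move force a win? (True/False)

[..#./..#.] H move#1: H00:+1/###./..#.*, H10:+1/..#./###.
[###./..#.] V move#2: V03:-1/####/..##*
[####/..##] H move#3: H10:+1/####/####*
[####/####] end (terminal -1, V#4); searched ..#./..#. to 5

H winning at [..#./..#.]: True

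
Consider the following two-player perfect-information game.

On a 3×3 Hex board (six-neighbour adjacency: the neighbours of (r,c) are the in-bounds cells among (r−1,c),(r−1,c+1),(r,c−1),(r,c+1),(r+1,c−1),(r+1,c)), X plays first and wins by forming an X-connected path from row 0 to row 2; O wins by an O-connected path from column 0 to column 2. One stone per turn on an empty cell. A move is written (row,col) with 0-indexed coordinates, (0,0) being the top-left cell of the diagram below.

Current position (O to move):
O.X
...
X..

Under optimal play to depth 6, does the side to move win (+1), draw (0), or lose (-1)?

value(O.X/.../X.., O) = -1

p1 O@[O.X/.../X..]: (0,1)[OOX/.../X..]-1* (1,0)[O.X/O../X..]-1 (1,1)[O.X/.O./X..]-1 (1,2)[O.X/..O/X..]-1 (2,1)[O.X/.../XO.]-1 (2,2)[O.X/.../X.O]-1
p2 X@[OOX/.../X..]: (1,0)[OOX/X../X..]+1* (1,1)[OOX/.X./X..]+1 (1,2)[OOX/..X/X..]+1 (2,1)[OOX/.../XX.]+1 (2,2)[OOX/.../X.X]+1
p3 O@[OOX/X../X..]: (1,1)[OOX/XO./X..]-1* (1,2)[OOX/X.O/X..]-1 (2,1)[OOX/X../XO.]-1 (2,2)[OOX/X../X.O]-1
p4 X@[OOX/XO./X..]: (1,2)[OOX/XOX/X..]+1* (2,1)[OOX/XO./XX.]-1 (2,2)[OOX/XO./X.X]-1
p5 O@[OOX/XOX/X..]: (2,1)[OOX/XOX/XO.]-1* (2,2)[OOX/XOX/X.O]-1
p6 X@[OOX/XOX/XO.]: (2,2)[OOX/XOX/XOX]+1*
p7 O@[OOX/XOX/XOX] terminal -1; root [O.X/.../X..] d6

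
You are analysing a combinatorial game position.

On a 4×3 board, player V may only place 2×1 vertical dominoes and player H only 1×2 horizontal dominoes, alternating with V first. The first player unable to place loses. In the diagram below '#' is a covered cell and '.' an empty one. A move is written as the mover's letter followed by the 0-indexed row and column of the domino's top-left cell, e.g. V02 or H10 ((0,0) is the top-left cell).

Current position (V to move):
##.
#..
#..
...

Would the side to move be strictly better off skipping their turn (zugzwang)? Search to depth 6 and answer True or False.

zugzwang(##./#../#../..., V) = False

ply 1, V at ##./#../#../... | V02=-1→###/#.#/#../...; V11=+1→##./##./##./...*; V12=+1→##./#.#/#.#/...; V21=+1→##./#../##./.#.; V22=+1→##./#../#.#/..#
ply 2, H at ##./##./##./... | H30=-1→##./##./##./##.*; H31=-1→##./##./##./.##
ply 3, V at ##./##./##./##. | V02=+1→###/###/##./##.*; V12=+1→##./###/###/##.; V22=+1→##./##./###/###
ply 4: ###/###/##./##. is terminal -1 (H); from ##./#../#../... depth 6
suppose V passes — search the same position with H to move:
pass> ply 1, H at ##./#../#../... | H11=-1→##./###/#../...; H21=+1→##./#../###/...*; H30=-1→##./#../#../##.; H31=-1→##./#../#../.##
pass> ply 2, V at ##./#../###/... | V02=-1→###/#.#/###/...*
pass> ply 3, H at ###/#.#/###/... | H30=+1→###/#.#/###/##.*; H31=+1→###/#.#/###/.##
pass> ply 4: ###/#.#/###/##. is terminal -1 (V); from ##./#../#../... depth 6
for V: play +1, pass -1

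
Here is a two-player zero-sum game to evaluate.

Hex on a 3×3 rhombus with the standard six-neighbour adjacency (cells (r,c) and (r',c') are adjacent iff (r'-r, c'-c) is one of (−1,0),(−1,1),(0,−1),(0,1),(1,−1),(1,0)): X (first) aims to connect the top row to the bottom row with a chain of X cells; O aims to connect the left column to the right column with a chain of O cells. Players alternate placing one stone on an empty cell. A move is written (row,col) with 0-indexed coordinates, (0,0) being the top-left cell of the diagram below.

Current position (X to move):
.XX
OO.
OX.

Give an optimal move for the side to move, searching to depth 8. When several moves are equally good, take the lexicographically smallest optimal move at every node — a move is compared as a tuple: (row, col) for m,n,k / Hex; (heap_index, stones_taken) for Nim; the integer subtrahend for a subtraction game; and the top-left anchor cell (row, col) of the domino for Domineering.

p1 X@[.XX/OO./OX.]: (0,0)[XXX/OO./OX.]-1 (1,2)[.XX/OOX/OX.]+1* (2,2)[.XX/OO./OXX]-1
p2 O@[.XX/OOX/OX.] terminal -1; root [.XX/OO./OX.] d8

X's best at [.XX/OO./OX.]: (1,2)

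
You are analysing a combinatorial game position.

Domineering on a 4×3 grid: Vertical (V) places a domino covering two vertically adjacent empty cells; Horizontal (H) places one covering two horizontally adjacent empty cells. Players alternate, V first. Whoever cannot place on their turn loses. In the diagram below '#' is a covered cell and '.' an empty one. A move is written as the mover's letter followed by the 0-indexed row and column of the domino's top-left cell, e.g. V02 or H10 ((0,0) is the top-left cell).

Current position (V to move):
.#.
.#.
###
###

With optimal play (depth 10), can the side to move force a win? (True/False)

V winning at [.#./.#./###/###]: True

ply 1, V at .#./.#./###/### | V00=+1→##./##./###/###*; V02=+1→.##/.##/###/###
ply 2: ##./##./###/### is terminal -1 (H); from .#./.#./###/### depth 10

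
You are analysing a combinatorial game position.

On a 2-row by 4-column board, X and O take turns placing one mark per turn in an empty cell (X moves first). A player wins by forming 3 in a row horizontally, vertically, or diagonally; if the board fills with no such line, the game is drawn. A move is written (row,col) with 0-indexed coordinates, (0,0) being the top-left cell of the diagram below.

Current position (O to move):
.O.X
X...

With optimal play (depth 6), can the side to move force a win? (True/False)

p1 O@[.O.X/X...]: (0,0)[OO.X/X...]+0* (0,2)[.OOX/X...]+0 (1,1)[.O.X/XO..]+0 (1,2)[.O.X/X.O.]+0 (1,3)[.O.X/X..O]+0
p2 X@[OO.X/X...]: (0,2)[OOXX/X...]+0* (1,1)[OO.X/XX..]-1 (1,2)[OO.X/X.X.]-1 (1,3)[OO.X/X..X]-1
p3 O@[OOXX/X...]: (1,1)[OOXX/XO..]+0* (1,2)[OOXX/X.O.]+0 (1,3)[OOXX/X..O]+0
p4 X@[OOXX/XO..]: (1,2)[OOXX/XOX.]+0* (1,3)[OOXX/XO.X]+0
p5 O@[OOXX/XOX.]: (1,3)[OOXX/XOXO]+0*
p6 X@[OOXX/XOXO] terminal +0; root [.O.X/X...] d6

O winning at [.O.X/X...]: False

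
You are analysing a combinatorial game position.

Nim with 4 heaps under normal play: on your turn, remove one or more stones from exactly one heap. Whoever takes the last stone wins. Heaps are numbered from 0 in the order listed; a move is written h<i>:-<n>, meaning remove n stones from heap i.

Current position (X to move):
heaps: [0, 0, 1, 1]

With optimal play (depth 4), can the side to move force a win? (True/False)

X winning at [(0,0,1,1)]: False

ply 1, X at (0,0,1,1) | h2:-1=-1→(0,0,0,1)*; h3:-1=-1→(0,0,1,0)
ply 2, O at (0,0,0,1) | h3:-1=+1→(0,0,0,0)*
ply 3: (0,0,0,0) is terminal -1 (X); from (0,0,1,1) depth 4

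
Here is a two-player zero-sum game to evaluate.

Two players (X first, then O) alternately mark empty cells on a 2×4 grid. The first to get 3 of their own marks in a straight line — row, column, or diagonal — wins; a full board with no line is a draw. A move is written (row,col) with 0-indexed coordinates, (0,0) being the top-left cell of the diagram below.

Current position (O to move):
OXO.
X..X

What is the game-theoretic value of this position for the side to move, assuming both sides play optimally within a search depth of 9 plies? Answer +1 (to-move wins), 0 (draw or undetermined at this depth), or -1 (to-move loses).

value(OXO./X..X, O) = 0

ply 1, O at OXO./X..X | (0,3)=+0→OXOO/X..X*; (1,1)=+0→OXO./XO.X; (1,2)=+0→OXO./X.OX
ply 2, X at OXOO/X..X | (1,1)=+0→OXOO/XX.X*; (1,2)=+0→OXOO/X.XX
ply 3, O at OXOO/XX.X | (1,2)=+0→OXOO/XXOX*
ply 4: OXOO/XXOX is terminal +0 (X); from OXO./X..X depth 9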